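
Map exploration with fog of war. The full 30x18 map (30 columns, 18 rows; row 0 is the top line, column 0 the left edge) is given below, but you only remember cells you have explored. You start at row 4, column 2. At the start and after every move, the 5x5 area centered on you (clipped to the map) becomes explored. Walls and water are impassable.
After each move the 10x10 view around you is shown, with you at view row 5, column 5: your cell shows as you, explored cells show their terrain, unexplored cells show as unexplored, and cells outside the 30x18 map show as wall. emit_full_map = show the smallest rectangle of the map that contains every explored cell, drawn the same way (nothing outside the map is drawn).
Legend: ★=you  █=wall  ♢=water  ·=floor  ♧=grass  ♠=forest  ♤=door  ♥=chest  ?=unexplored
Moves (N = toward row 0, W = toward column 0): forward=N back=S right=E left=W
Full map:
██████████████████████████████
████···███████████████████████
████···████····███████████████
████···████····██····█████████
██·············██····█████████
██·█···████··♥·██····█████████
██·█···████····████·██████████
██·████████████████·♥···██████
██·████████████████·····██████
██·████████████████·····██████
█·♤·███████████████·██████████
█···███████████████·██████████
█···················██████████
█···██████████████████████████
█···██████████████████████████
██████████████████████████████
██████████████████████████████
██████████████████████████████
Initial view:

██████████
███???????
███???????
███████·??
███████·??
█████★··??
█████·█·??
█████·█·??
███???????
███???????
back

███???????
███???????
███████·??
███████·??
█████···??
█████★█·??
█████·█·??
█████·██??
███???????
███???????

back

███???????
███████·??
███████·??
█████···??
█████·█·??
█████★█·??
█████·██??
█████·██??
███???????
███???????

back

███████·??
███████·??
█████···??
█████·█·??
█████·█·??
█████★██??
█████·██??
█████·██??
███???????
███???????

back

███████·??
█████···??
█████·█·??
█████·█·??
█████·██??
█████★██??
█████·██??
████·♤·█??
███???????
███???????

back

█████···??
█████·█·??
█████·█·??
█████·██??
█████·██??
█████★██??
████·♤·█??
████···█??
███???????
███???????

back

█████·█·??
█████·█·??
█████·██??
█████·██??
█████·██??
████·★·█??
████···█??
████····??
███???????
███???????

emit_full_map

████·
████·
██···
██·█·
██·█·
██·██
██·██
██·██
█·★·█
█···█
█····

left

██████·█·?
██████·█·?
██████·██?
██████·██?
██████·██?
█████★♤·█?
█████···█?
█████····?
████??????
████??????

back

██████·█·?
██████·██?
██████·██?
██████·██?
█████·♤·█?
█████★··█?
█████····?
█████···??
████??????
████??????

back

██████·██?
██████·██?
██████·██?
█████·♤·█?
█████···█?
█████★···?
█████···??
█████···??
████??????
████??????

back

██████·██?
██████·██?
█████·♤·█?
█████···█?
█████····?
█████★··??
█████···??
████████??
████??????
████??????

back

██████·██?
█████·♤·█?
█████···█?
█████····?
█████···??
█████★··??
████████??
████████??
████??????
██████████

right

█████·██??
████·♤·█??
████···█??
████····??
████···█??
████·★·█??
████████??
████████??
███???????
██████████

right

████·██???
███·♤·█???
███···█???
███·····??
███···██??
███··★██??
████████??
████████??
██????????
██████████

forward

████·██???
████·██???
███·♤·█???
███···██??
███·····??
███··★██??
███···██??
████████??
████████??
██????????

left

█████·██??
█████·██??
████·♤·█??
████···██?
████·····?
████·★·██?
████···██?
█████████?
█████████?
███???????

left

██████·██?
██████·██?
█████·♤·█?
█████···██
█████·····
█████★··██
█████···██
██████████
██████████
████??????

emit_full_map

████·?
████·?
██···?
██·█·?
██·█·?
██·██?
██·██?
██·██?
█·♤·█?
█···██
█·····
█★··██
█···██
██████
██████

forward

██████·██?
██████·██?
██████·██?
█████·♤·█?
█████···██
█████★····
█████···██
█████···██
██████████
██████████

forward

██████·█·?
██████·██?
██████·██?
██████·██?
█████·♤·█?
█████★··██
█████·····
█████···██
█████···██
██████████

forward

██████·█·?
██████·█·?
██████·██?
██████·██?
██████·██?
█████★♤·█?
█████···██
█████·····
█████···██
█████···██

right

█████·█·??
█████·█·??
█████·██??
█████·██??
█████·██??
████·★·█??
████···██?
████·····?
████···██?
████···██?

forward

█████···??
█████·█·??
█████·█·??
█████·██??
█████·██??
█████★██??
████·♤·█??
████···██?
████·····?
████···██?

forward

███████·??
█████···??
█████·█·??
█████·█·??
█████·██??
█████★██??
█████·██??
████·♤·█??
████···██?
████·····?

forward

███████·??
███████·??
█████···??
█████·█·??
█████·█·??
█████★██??
█████·██??
█████·██??
████·♤·█??
████···██?

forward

███???????
███████·??
███████·??
█████···??
█████·█·??
█████★█·??
█████·██??
█████·██??
█████·██??
████·♤·█??

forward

███???????
███???????
███████·??
███████·??
█████···??
█████★█·??
█████·█·??
█████·██??
█████·██??
█████·██??

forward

██████████
███???????
███???????
███████·??
███████·??
█████★··??
█████·█·??
█████·█·??
█████·██??
█████·██??

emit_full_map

████·?
████·?
██★··?
██·█·?
██·█·?
██·██?
██·██?
██·██?
█·♤·█?
█···██
█·····
█···██
█···██
██████
██████

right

██████████
██????????
██????????
██████··??
██████··??
████·★··??
████·█··??
████·█··??
████·██???
████·██???

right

██████████
█?????????
█?????????
█████···??
█████···??
███··★··??
███·█···??
███·█···??
███·██????
███·██????

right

██████████
??????????
??????????
████···█??
████···█??
██···★··??
██·█···█??
██·█···█??
██·██?????
██·██?????

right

██████████
??????????
??????????
███···██??
███···██??
█····★··??
█·█···██??
█·█···██??
█·██??????
█·██??????

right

██████████
??????????
??????????
██···███??
██···███??
·····★··??
·█···███??
·█···███??
·██???????
·██???????

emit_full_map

████···███
████···███
██·····★··
██·█···███
██·█···███
██·██?????
██·██?????
██·██?????
█·♤·█?????
█···██????
█·····????
█···██????
█···██????
██████????
██████????

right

██████████
??????????
??????????
█···████??
█···████??
·····★··??
█···████??
█···████??
██????????
██????????

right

██████████
??????????
??????????
···████·??
···████·??
·····★··??
···████·??
···████·??
█?????????
█?????????

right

██████████
??????????
??????????
··████··??
··████··??
·····★··??
··████··??
··████··??
??????????
??????????

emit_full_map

████···████··
████···████··
██········★··
██·█···████··
██·█···████··
██·██????????
██·██????????
██·██????????
█·♤·█????????
█···██???????
█·····???????
█···██???????
█···██???????
██████???????
██████???????


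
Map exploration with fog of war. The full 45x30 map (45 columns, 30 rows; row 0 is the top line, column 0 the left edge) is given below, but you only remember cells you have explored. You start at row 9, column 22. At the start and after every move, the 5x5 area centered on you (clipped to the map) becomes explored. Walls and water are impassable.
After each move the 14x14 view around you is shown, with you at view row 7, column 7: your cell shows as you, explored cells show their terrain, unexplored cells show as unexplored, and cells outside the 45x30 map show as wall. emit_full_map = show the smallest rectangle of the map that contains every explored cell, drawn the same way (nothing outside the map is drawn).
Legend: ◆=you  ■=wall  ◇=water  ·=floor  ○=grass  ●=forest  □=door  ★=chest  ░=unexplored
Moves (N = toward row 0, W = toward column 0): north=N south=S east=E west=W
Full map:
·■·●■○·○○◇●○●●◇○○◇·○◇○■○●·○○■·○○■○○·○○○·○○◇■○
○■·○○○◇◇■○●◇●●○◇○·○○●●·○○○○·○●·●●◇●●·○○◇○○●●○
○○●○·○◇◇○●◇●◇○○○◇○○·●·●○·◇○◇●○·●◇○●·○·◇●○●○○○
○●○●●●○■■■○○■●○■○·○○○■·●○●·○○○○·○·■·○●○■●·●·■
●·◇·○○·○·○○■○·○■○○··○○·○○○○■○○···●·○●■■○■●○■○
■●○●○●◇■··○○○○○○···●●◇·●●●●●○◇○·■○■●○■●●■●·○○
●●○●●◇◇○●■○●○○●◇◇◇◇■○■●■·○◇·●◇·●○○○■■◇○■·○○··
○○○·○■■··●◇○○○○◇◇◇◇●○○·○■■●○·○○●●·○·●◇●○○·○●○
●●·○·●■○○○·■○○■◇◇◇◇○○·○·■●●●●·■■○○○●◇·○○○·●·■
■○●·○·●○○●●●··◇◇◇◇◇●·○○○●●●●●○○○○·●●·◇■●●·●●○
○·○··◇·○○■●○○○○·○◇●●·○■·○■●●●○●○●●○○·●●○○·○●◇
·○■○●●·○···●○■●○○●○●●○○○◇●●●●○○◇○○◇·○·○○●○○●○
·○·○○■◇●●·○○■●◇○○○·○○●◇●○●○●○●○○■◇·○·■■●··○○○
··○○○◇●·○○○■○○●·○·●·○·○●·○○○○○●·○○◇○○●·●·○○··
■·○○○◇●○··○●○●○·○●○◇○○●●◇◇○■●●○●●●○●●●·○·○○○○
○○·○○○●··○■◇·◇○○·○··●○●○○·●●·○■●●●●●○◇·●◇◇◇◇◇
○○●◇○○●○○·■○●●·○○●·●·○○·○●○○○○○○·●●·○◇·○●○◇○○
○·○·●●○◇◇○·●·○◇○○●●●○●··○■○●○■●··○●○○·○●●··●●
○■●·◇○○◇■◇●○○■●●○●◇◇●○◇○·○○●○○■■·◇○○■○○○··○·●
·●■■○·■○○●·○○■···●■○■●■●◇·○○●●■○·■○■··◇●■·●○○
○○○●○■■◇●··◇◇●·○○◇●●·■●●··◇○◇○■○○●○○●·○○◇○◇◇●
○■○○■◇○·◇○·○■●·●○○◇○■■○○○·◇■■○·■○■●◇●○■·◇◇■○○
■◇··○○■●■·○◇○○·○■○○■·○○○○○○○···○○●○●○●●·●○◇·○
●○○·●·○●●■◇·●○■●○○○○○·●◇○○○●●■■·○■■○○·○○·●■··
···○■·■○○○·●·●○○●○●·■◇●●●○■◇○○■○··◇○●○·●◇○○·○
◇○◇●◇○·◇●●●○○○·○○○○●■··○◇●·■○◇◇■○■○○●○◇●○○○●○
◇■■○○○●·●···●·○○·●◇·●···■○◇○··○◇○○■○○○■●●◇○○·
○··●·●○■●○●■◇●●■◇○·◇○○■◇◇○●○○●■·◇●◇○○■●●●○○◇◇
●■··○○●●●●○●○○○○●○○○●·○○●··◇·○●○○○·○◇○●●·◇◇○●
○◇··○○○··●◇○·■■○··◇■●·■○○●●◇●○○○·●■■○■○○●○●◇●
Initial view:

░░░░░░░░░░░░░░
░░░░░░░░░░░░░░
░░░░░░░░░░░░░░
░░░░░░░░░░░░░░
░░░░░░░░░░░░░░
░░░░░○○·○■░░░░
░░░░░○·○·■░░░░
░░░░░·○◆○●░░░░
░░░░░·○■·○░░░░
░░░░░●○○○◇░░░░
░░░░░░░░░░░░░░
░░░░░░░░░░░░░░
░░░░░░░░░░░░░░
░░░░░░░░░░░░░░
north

░░░░░░░░░░░░░░
░░░░░░░░░░░░░░
░░░░░░░░░░░░░░
░░░░░░░░░░░░░░
░░░░░░░░░░░░░░
░░░░░○■●■·░░░░
░░░░░○○·○■░░░░
░░░░░○·◆·■░░░░
░░░░░·○○○●░░░░
░░░░░·○■·○░░░░
░░░░░●○○○◇░░░░
░░░░░░░░░░░░░░
░░░░░░░░░░░░░░
░░░░░░░░░░░░░░

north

░░░░░░░░░░░░░░
░░░░░░░░░░░░░░
░░░░░░░░░░░░░░
░░░░░░░░░░░░░░
░░░░░░░░░░░░░░
░░░░░●◇·●●░░░░
░░░░░○■●■·░░░░
░░░░░○○◆○■░░░░
░░░░░○·○·■░░░░
░░░░░·○○○●░░░░
░░░░░·○■·○░░░░
░░░░░●○○○◇░░░░
░░░░░░░░░░░░░░
░░░░░░░░░░░░░░

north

■■■■■■■■■■■■■■
░░░░░░░░░░░░░░
░░░░░░░░░░░░░░
░░░░░░░░░░░░░░
░░░░░░░░░░░░░░
░░░░░○○·○○░░░░
░░░░░●◇·●●░░░░
░░░░░○■◆■·░░░░
░░░░░○○·○■░░░░
░░░░░○·○·■░░░░
░░░░░·○○○●░░░░
░░░░░·○■·○░░░░
░░░░░●○○○◇░░░░
░░░░░░░░░░░░░░

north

■■■■■■■■■■■■■■
■■■■■■■■■■■■■■
░░░░░░░░░░░░░░
░░░░░░░░░░░░░░
░░░░░░░░░░░░░░
░░░░░○■·●○░░░░
░░░░░○○·○○░░░░
░░░░░●◇◆●●░░░░
░░░░░○■●■·░░░░
░░░░░○○·○■░░░░
░░░░░○·○·■░░░░
░░░░░·○○○●░░░░
░░░░░·○■·○░░░░
░░░░░●○○○◇░░░░

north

■■■■■■■■■■■■■■
■■■■■■■■■■■■■■
■■■■■■■■■■■■■■
░░░░░░░░░░░░░░
░░░░░░░░░░░░░░
░░░░░●·●○·░░░░
░░░░░○■·●○░░░░
░░░░░○○◆○○░░░░
░░░░░●◇·●●░░░░
░░░░░○■●■·░░░░
░░░░░○○·○■░░░░
░░░░░○·○·■░░░░
░░░░░·○○○●░░░░
░░░░░·○■·○░░░░

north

■■■■■■■■■■■■■■
■■■■■■■■■■■■■■
■■■■■■■■■■■■■■
■■■■■■■■■■■■■■
░░░░░░░░░░░░░░
░░░░░●●·○○░░░░
░░░░░●·●○·░░░░
░░░░░○■◆●○░░░░
░░░░░○○·○○░░░░
░░░░░●◇·●●░░░░
░░░░░○■●■·░░░░
░░░░░○○·○■░░░░
░░░░░○·○·■░░░░
░░░░░·○○○●░░░░

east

■■■■■■■■■■■■■■
■■■■■■■■■■■■■■
■■■■■■■■■■■■■■
■■■■■■■■■■■■■■
░░░░░░░░░░░░░░
░░░░●●·○○○░░░░
░░░░●·●○·◇░░░░
░░░░○■·◆○●░░░░
░░░░○○·○○○░░░░
░░░░●◇·●●●░░░░
░░░░○■●■·░░░░░
░░░░○○·○■░░░░░
░░░░○·○·■░░░░░
░░░░·○○○●░░░░░

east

■■■■■■■■■■■■■■
■■■■■■■■■■■■■■
■■■■■■■■■■■■■■
■■■■■■■■■■■■■■
░░░░░░░░░░░░░░
░░░●●·○○○○░░░░
░░░●·●○·◇○░░░░
░░░○■·●◆●·░░░░
░░░○○·○○○○░░░░
░░░●◇·●●●●░░░░
░░░○■●■·░░░░░░
░░░○○·○■░░░░░░
░░░○·○·■░░░░░░
░░░·○○○●░░░░░░

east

■■■■■■■■■■■■■■
■■■■■■■■■■■■■■
■■■■■■■■■■■■■■
■■■■■■■■■■■■■■
░░░░░░░░░░░░░░
░░●●·○○○○·░░░░
░░●·●○·◇○◇░░░░
░░○■·●○◆·○░░░░
░░○○·○○○○■░░░░
░░●◇·●●●●●░░░░
░░○■●■·░░░░░░░
░░○○·○■░░░░░░░
░░○·○·■░░░░░░░
░░·○○○●░░░░░░░

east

■■■■■■■■■■■■■■
■■■■■■■■■■■■■■
■■■■■■■■■■■■■■
■■■■■■■■■■■■■■
░░░░░░░░░░░░░░
░●●·○○○○·○░░░░
░●·●○·◇○◇●░░░░
░○■·●○●◆○○░░░░
░○○·○○○○■○░░░░
░●◇·●●●●●○░░░░
░○■●■·░░░░░░░░
░○○·○■░░░░░░░░
░○·○·■░░░░░░░░
░·○○○●░░░░░░░░

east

■■■■■■■■■■■■■■
■■■■■■■■■■■■■■
■■■■■■■■■■■■■■
■■■■■■■■■■■■■■
░░░░░░░░░░░░░░
●●·○○○○·○●░░░░
●·●○·◇○◇●○░░░░
○■·●○●·◆○○░░░░
○○·○○○○■○○░░░░
●◇·●●●●●○◇░░░░
○■●■·░░░░░░░░░
○○·○■░░░░░░░░░
○·○·■░░░░░░░░░
·○○○●░░░░░░░░░

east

■■■■■■■■■■■■■■
■■■■■■■■■■■■■■
■■■■■■■■■■■■■■
■■■■■■■■■■■■■■
░░░░░░░░░░░░░░
●·○○○○·○●·░░░░
·●○·◇○◇●○·░░░░
■·●○●·○◆○○░░░░
○·○○○○■○○·░░░░
◇·●●●●●○◇○░░░░
■●■·░░░░░░░░░░
○·○■░░░░░░░░░░
·○·■░░░░░░░░░░
○○○●░░░░░░░░░░

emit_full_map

●●·○○○○·○●·
●·●○·◇○◇●○·
○■·●○●·○◆○○
○○·○○○○■○○·
●◇·●●●●●○◇○
○■●■·░░░░░░
○○·○■░░░░░░
○·○·■░░░░░░
·○○○●░░░░░░
·○■·○░░░░░░
●○○○◇░░░░░░

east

■■■■■■■■■■■■■■
■■■■■■■■■■■■■■
■■■■■■■■■■■■■■
■■■■■■■■■■■■■■
░░░░░░░░░░░░░░
·○○○○·○●·●░░░░
●○·◇○◇●○·●░░░░
·●○●·○○◆○·░░░░
·○○○○■○○··░░░░
·●●●●●○◇○·░░░░
●■·░░░░░░░░░░░
·○■░░░░░░░░░░░
○·■░░░░░░░░░░░
○○●░░░░░░░░░░░

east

■■■■■■■■■■■■■■
■■■■■■■■■■■■■■
■■■■■■■■■■■■■■
■■■■■■■■■■■■■■
░░░░░░░░░░░░░░
○○○○·○●·●●░░░░
○·◇○◇●○·●◇░░░░
●○●·○○○◆·○░░░░
○○○○■○○···░░░░
●●●●●○◇○·■░░░░
■·░░░░░░░░░░░░
○■░░░░░░░░░░░░
·■░░░░░░░░░░░░
○●░░░░░░░░░░░░

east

■■■■■■■■■■■■■■
■■■■■■■■■■■■■■
■■■■■■■■■■■■■■
■■■■■■■■■■■■■■
░░░░░░░░░░░░░░
○○○·○●·●●◇░░░░
·◇○◇●○·●◇○░░░░
○●·○○○○◆○·░░░░
○○○■○○···●░░░░
●●●●○◇○·■○░░░░
·░░░░░░░░░░░░░
■░░░░░░░░░░░░░
■░░░░░░░░░░░░░
●░░░░░░░░░░░░░

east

■■■■■■■■■■■■■■
■■■■■■■■■■■■■■
■■■■■■■■■■■■■■
■■■■■■■■■■■■■■
░░░░░░░░░░░░░░
○○·○●·●●◇●░░░░
◇○◇●○·●◇○●░░░░
●·○○○○·◆·■░░░░
○○■○○···●·░░░░
●●●○◇○·■○■░░░░
░░░░░░░░░░░░░░
░░░░░░░░░░░░░░
░░░░░░░░░░░░░░
░░░░░░░░░░░░░░

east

■■■■■■■■■■■■■■
■■■■■■■■■■■■■■
■■■■■■■■■■■■■■
■■■■■■■■■■■■■■
░░░░░░░░░░░░░░
○·○●·●●◇●●░░░░
○◇●○·●◇○●·░░░░
·○○○○·○◆■·░░░░
○■○○···●·○░░░░
●●○◇○·■○■●░░░░
░░░░░░░░░░░░░░
░░░░░░░░░░░░░░
░░░░░░░░░░░░░░
░░░░░░░░░░░░░░

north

■■■■■■■■■■■■■■
■■■■■■■■■■■■■■
■■■■■■■■■■■■■■
■■■■■■■■■■■■■■
■■■■■■■■■■■■■■
░░░░░○■○○·░░░░
○·○●·●●◇●●░░░░
○◇●○·●◇◆●·░░░░
·○○○○·○·■·░░░░
○■○○···●·○░░░░
●●○◇○·■○■●░░░░
░░░░░░░░░░░░░░
░░░░░░░░░░░░░░
░░░░░░░░░░░░░░

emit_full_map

░░░░░░░░░░░○■○○·
●●·○○○○·○●·●●◇●●
●·●○·◇○◇●○·●◇◆●·
○■·●○●·○○○○·○·■·
○○·○○○○■○○···●·○
●◇·●●●●●○◇○·■○■●
○■●■·░░░░░░░░░░░
○○·○■░░░░░░░░░░░
○·○·■░░░░░░░░░░░
·○○○●░░░░░░░░░░░
·○■·○░░░░░░░░░░░
●○○○◇░░░░░░░░░░░


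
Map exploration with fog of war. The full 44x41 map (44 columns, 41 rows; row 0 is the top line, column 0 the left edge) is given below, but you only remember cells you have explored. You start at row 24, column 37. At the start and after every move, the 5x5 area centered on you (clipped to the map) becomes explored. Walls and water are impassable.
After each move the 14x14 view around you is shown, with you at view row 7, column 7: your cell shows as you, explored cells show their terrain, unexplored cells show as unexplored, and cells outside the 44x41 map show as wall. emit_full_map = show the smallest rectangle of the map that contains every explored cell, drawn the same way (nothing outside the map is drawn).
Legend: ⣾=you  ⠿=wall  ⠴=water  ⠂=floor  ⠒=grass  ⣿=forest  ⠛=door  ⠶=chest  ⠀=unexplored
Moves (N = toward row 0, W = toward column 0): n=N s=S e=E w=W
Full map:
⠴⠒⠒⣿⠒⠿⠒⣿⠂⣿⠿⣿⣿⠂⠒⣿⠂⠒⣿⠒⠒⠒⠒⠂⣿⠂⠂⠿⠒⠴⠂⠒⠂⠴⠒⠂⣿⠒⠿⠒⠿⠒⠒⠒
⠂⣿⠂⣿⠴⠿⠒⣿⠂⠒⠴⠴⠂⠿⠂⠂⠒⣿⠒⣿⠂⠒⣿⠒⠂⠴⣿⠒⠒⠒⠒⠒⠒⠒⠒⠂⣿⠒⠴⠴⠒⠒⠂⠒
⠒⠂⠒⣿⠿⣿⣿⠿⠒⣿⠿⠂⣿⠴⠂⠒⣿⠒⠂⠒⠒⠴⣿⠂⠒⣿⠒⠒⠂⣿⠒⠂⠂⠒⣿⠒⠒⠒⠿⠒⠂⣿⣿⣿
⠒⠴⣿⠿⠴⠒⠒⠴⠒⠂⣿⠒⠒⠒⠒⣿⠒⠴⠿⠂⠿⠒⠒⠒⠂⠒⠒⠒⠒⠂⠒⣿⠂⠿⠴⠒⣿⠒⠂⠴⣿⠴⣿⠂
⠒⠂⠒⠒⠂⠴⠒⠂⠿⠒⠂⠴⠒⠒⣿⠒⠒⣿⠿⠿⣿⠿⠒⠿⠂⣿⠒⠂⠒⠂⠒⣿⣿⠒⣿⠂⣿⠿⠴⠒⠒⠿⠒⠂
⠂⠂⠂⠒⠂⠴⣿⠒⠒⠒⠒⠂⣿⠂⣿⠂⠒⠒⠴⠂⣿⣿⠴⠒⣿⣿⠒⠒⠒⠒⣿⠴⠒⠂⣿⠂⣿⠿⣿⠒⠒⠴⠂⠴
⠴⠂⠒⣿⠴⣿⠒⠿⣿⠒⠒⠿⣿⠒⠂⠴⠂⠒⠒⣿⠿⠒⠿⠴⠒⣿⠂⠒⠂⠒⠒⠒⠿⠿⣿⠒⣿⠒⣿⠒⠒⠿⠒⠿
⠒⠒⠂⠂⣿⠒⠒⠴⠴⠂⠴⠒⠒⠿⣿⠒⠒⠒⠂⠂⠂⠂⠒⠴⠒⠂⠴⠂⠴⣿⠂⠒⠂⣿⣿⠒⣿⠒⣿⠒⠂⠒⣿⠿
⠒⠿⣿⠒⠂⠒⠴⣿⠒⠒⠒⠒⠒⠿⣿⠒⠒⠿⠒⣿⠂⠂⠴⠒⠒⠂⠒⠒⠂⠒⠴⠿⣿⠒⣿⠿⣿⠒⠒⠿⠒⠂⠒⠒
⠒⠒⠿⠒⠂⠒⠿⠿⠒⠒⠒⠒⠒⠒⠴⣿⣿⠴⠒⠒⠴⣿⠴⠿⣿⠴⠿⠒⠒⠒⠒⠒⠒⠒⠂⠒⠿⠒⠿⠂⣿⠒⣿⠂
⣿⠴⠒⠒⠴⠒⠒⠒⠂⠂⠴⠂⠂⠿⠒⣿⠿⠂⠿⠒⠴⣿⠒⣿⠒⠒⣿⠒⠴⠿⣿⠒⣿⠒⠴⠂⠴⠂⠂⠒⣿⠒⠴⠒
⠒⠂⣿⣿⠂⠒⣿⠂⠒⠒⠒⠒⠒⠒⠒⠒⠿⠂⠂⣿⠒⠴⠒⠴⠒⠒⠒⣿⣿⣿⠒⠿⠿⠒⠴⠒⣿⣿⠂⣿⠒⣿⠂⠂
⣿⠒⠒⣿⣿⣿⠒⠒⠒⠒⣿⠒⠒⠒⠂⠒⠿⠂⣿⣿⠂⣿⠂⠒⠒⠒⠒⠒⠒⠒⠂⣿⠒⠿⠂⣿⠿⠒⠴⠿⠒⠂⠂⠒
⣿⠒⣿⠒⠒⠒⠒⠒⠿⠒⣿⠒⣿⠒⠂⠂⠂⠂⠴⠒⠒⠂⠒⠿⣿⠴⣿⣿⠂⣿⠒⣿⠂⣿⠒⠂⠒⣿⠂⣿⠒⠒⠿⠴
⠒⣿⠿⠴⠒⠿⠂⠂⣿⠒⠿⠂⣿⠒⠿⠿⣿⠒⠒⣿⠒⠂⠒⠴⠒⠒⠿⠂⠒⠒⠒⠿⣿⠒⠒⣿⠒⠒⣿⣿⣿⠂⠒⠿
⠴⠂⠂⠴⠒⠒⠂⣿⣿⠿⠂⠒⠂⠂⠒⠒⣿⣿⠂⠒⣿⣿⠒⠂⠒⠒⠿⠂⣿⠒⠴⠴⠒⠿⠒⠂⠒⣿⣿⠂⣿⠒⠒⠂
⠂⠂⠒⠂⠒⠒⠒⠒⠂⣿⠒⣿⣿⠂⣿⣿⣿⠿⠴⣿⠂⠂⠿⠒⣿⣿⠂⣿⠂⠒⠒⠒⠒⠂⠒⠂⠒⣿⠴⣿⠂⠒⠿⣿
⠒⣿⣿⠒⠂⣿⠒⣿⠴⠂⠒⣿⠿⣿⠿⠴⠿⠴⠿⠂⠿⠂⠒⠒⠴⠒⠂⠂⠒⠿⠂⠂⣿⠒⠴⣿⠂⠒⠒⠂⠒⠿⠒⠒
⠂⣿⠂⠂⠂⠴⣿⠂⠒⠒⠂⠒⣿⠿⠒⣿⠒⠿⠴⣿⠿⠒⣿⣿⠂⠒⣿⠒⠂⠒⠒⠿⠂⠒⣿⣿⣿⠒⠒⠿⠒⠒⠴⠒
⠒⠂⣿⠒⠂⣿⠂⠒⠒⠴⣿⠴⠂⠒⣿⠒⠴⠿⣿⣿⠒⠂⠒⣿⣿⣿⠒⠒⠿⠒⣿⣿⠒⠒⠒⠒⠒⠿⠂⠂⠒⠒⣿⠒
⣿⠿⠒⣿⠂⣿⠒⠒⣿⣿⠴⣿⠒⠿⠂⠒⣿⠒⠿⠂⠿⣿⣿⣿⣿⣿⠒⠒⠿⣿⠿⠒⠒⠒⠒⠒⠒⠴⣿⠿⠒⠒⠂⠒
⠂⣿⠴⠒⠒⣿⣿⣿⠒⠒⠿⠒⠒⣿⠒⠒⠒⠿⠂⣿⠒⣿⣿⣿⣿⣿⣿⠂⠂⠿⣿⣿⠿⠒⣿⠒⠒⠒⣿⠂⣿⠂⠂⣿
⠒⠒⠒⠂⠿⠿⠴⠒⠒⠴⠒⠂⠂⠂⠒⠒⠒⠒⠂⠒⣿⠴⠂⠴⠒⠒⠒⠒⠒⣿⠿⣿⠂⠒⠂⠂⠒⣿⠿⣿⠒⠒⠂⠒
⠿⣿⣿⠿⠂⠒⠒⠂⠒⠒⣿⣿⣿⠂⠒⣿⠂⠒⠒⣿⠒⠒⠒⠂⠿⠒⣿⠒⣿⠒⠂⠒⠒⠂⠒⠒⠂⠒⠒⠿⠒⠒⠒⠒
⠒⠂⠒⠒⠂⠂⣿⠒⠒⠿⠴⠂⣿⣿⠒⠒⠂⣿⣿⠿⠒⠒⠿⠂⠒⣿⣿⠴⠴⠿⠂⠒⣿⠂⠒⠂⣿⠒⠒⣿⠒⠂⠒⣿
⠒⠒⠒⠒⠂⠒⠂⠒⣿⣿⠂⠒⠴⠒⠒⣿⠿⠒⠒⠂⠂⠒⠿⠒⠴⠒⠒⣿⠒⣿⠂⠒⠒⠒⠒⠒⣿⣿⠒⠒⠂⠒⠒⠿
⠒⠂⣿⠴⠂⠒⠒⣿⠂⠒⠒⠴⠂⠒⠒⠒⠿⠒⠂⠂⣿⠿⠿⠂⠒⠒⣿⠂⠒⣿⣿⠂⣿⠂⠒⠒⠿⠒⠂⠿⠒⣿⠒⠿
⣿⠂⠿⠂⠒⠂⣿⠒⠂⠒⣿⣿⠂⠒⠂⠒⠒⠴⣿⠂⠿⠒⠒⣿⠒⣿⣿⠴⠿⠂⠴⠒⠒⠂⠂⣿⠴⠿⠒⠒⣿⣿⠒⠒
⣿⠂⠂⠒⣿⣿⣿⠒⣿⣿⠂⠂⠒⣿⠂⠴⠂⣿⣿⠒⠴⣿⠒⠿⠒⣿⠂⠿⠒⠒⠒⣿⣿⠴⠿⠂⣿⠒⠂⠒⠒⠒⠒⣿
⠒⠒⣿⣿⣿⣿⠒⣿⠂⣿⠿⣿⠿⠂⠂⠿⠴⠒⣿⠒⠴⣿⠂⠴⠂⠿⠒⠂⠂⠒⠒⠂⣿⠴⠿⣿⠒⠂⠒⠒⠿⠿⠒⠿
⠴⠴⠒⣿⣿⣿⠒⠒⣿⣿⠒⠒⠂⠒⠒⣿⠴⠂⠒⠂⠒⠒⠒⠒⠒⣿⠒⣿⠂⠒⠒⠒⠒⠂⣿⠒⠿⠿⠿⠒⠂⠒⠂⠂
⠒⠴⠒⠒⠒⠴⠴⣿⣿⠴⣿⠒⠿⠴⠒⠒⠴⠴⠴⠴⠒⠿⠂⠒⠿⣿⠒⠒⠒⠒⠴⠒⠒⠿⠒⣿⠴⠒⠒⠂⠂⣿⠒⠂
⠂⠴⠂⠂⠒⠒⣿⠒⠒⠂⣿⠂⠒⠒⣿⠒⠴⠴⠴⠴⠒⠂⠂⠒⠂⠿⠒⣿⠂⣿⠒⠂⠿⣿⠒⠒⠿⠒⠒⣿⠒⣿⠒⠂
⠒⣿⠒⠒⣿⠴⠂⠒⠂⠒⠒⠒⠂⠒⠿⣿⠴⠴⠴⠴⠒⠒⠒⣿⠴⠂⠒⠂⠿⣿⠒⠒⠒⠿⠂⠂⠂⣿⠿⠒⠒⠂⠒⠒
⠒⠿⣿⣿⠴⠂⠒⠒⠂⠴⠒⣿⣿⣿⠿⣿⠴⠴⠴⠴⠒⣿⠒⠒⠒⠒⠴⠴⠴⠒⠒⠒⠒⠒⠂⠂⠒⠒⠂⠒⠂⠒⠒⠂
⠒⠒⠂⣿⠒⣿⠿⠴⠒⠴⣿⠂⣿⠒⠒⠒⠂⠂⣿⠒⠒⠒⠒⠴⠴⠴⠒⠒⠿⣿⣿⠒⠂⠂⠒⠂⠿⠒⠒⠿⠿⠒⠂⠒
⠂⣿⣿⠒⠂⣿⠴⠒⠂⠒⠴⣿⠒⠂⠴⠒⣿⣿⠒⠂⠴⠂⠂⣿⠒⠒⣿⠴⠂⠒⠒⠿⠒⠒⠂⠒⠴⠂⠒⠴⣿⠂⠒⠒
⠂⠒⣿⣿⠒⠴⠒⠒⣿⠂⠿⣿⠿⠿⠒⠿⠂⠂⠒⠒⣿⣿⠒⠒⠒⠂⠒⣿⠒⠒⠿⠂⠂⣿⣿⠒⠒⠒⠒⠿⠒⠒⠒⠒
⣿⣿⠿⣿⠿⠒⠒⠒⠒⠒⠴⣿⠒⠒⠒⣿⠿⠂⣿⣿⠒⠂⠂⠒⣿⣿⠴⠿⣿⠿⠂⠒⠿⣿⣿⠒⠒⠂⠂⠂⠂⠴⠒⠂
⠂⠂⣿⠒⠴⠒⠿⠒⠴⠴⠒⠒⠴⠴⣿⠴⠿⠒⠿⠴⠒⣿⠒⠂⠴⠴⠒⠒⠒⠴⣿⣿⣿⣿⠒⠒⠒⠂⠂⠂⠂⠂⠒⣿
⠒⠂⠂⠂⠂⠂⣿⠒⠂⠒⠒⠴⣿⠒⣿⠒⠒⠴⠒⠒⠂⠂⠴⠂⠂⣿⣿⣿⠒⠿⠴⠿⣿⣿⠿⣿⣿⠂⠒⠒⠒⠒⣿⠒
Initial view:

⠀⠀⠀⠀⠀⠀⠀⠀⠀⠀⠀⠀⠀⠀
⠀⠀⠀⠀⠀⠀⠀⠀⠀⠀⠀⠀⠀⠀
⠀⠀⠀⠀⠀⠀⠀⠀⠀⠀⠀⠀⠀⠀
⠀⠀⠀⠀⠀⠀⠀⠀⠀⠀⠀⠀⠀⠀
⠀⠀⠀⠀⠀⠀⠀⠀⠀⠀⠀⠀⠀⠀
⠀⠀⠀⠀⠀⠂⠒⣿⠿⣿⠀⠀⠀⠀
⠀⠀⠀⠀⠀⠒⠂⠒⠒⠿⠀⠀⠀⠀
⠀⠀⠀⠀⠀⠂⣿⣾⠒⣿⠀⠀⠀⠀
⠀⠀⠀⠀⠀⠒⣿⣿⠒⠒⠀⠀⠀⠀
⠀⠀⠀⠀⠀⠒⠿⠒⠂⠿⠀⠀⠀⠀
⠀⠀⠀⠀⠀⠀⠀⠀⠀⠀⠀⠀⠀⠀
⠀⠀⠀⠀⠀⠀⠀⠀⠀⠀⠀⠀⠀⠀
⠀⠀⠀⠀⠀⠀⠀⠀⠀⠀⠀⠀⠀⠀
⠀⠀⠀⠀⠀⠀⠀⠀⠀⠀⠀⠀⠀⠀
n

⠀⠀⠀⠀⠀⠀⠀⠀⠀⠀⠀⠀⠀⠀
⠀⠀⠀⠀⠀⠀⠀⠀⠀⠀⠀⠀⠀⠀
⠀⠀⠀⠀⠀⠀⠀⠀⠀⠀⠀⠀⠀⠀
⠀⠀⠀⠀⠀⠀⠀⠀⠀⠀⠀⠀⠀⠀
⠀⠀⠀⠀⠀⠀⠀⠀⠀⠀⠀⠀⠀⠀
⠀⠀⠀⠀⠀⠒⠒⠒⣿⠂⠀⠀⠀⠀
⠀⠀⠀⠀⠀⠂⠒⣿⠿⣿⠀⠀⠀⠀
⠀⠀⠀⠀⠀⠒⠂⣾⠒⠿⠀⠀⠀⠀
⠀⠀⠀⠀⠀⠂⣿⠒⠒⣿⠀⠀⠀⠀
⠀⠀⠀⠀⠀⠒⣿⣿⠒⠒⠀⠀⠀⠀
⠀⠀⠀⠀⠀⠒⠿⠒⠂⠿⠀⠀⠀⠀
⠀⠀⠀⠀⠀⠀⠀⠀⠀⠀⠀⠀⠀⠀
⠀⠀⠀⠀⠀⠀⠀⠀⠀⠀⠀⠀⠀⠀
⠀⠀⠀⠀⠀⠀⠀⠀⠀⠀⠀⠀⠀⠀

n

⠀⠀⠀⠀⠀⠀⠀⠀⠀⠀⠀⠀⠀⠀
⠀⠀⠀⠀⠀⠀⠀⠀⠀⠀⠀⠀⠀⠀
⠀⠀⠀⠀⠀⠀⠀⠀⠀⠀⠀⠀⠀⠀
⠀⠀⠀⠀⠀⠀⠀⠀⠀⠀⠀⠀⠀⠀
⠀⠀⠀⠀⠀⠀⠀⠀⠀⠀⠀⠀⠀⠀
⠀⠀⠀⠀⠀⠒⠒⠴⣿⠿⠀⠀⠀⠀
⠀⠀⠀⠀⠀⠒⠒⠒⣿⠂⠀⠀⠀⠀
⠀⠀⠀⠀⠀⠂⠒⣾⠿⣿⠀⠀⠀⠀
⠀⠀⠀⠀⠀⠒⠂⠒⠒⠿⠀⠀⠀⠀
⠀⠀⠀⠀⠀⠂⣿⠒⠒⣿⠀⠀⠀⠀
⠀⠀⠀⠀⠀⠒⣿⣿⠒⠒⠀⠀⠀⠀
⠀⠀⠀⠀⠀⠒⠿⠒⠂⠿⠀⠀⠀⠀
⠀⠀⠀⠀⠀⠀⠀⠀⠀⠀⠀⠀⠀⠀
⠀⠀⠀⠀⠀⠀⠀⠀⠀⠀⠀⠀⠀⠀

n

⠀⠀⠀⠀⠀⠀⠀⠀⠀⠀⠀⠀⠀⠀
⠀⠀⠀⠀⠀⠀⠀⠀⠀⠀⠀⠀⠀⠀
⠀⠀⠀⠀⠀⠀⠀⠀⠀⠀⠀⠀⠀⠀
⠀⠀⠀⠀⠀⠀⠀⠀⠀⠀⠀⠀⠀⠀
⠀⠀⠀⠀⠀⠀⠀⠀⠀⠀⠀⠀⠀⠀
⠀⠀⠀⠀⠀⠒⠒⠿⠂⠂⠀⠀⠀⠀
⠀⠀⠀⠀⠀⠒⠒⠴⣿⠿⠀⠀⠀⠀
⠀⠀⠀⠀⠀⠒⠒⣾⣿⠂⠀⠀⠀⠀
⠀⠀⠀⠀⠀⠂⠒⣿⠿⣿⠀⠀⠀⠀
⠀⠀⠀⠀⠀⠒⠂⠒⠒⠿⠀⠀⠀⠀
⠀⠀⠀⠀⠀⠂⣿⠒⠒⣿⠀⠀⠀⠀
⠀⠀⠀⠀⠀⠒⣿⣿⠒⠒⠀⠀⠀⠀
⠀⠀⠀⠀⠀⠒⠿⠒⠂⠿⠀⠀⠀⠀
⠀⠀⠀⠀⠀⠀⠀⠀⠀⠀⠀⠀⠀⠀

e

⠀⠀⠀⠀⠀⠀⠀⠀⠀⠀⠀⠀⠀⠿
⠀⠀⠀⠀⠀⠀⠀⠀⠀⠀⠀⠀⠀⠿
⠀⠀⠀⠀⠀⠀⠀⠀⠀⠀⠀⠀⠀⠿
⠀⠀⠀⠀⠀⠀⠀⠀⠀⠀⠀⠀⠀⠿
⠀⠀⠀⠀⠀⠀⠀⠀⠀⠀⠀⠀⠀⠿
⠀⠀⠀⠀⠒⠒⠿⠂⠂⠒⠀⠀⠀⠿
⠀⠀⠀⠀⠒⠒⠴⣿⠿⠒⠀⠀⠀⠿
⠀⠀⠀⠀⠒⠒⠒⣾⠂⣿⠀⠀⠀⠿
⠀⠀⠀⠀⠂⠒⣿⠿⣿⠒⠀⠀⠀⠿
⠀⠀⠀⠀⠒⠂⠒⠒⠿⠒⠀⠀⠀⠿
⠀⠀⠀⠀⠂⣿⠒⠒⣿⠀⠀⠀⠀⠿
⠀⠀⠀⠀⠒⣿⣿⠒⠒⠀⠀⠀⠀⠿
⠀⠀⠀⠀⠒⠿⠒⠂⠿⠀⠀⠀⠀⠿
⠀⠀⠀⠀⠀⠀⠀⠀⠀⠀⠀⠀⠀⠿

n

⠀⠀⠀⠀⠀⠀⠀⠀⠀⠀⠀⠀⠀⠿
⠀⠀⠀⠀⠀⠀⠀⠀⠀⠀⠀⠀⠀⠿
⠀⠀⠀⠀⠀⠀⠀⠀⠀⠀⠀⠀⠀⠿
⠀⠀⠀⠀⠀⠀⠀⠀⠀⠀⠀⠀⠀⠿
⠀⠀⠀⠀⠀⠀⠀⠀⠀⠀⠀⠀⠀⠿
⠀⠀⠀⠀⠀⣿⠒⠒⠿⠒⠀⠀⠀⠿
⠀⠀⠀⠀⠒⠒⠿⠂⠂⠒⠀⠀⠀⠿
⠀⠀⠀⠀⠒⠒⠴⣾⠿⠒⠀⠀⠀⠿
⠀⠀⠀⠀⠒⠒⠒⣿⠂⣿⠀⠀⠀⠿
⠀⠀⠀⠀⠂⠒⣿⠿⣿⠒⠀⠀⠀⠿
⠀⠀⠀⠀⠒⠂⠒⠒⠿⠒⠀⠀⠀⠿
⠀⠀⠀⠀⠂⣿⠒⠒⣿⠀⠀⠀⠀⠿
⠀⠀⠀⠀⠒⣿⣿⠒⠒⠀⠀⠀⠀⠿
⠀⠀⠀⠀⠒⠿⠒⠂⠿⠀⠀⠀⠀⠿

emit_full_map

⠀⣿⠒⠒⠿⠒
⠒⠒⠿⠂⠂⠒
⠒⠒⠴⣾⠿⠒
⠒⠒⠒⣿⠂⣿
⠂⠒⣿⠿⣿⠒
⠒⠂⠒⠒⠿⠒
⠂⣿⠒⠒⣿⠀
⠒⣿⣿⠒⠒⠀
⠒⠿⠒⠂⠿⠀

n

⠀⠀⠀⠀⠀⠀⠀⠀⠀⠀⠀⠀⠀⠿
⠀⠀⠀⠀⠀⠀⠀⠀⠀⠀⠀⠀⠀⠿
⠀⠀⠀⠀⠀⠀⠀⠀⠀⠀⠀⠀⠀⠿
⠀⠀⠀⠀⠀⠀⠀⠀⠀⠀⠀⠀⠀⠿
⠀⠀⠀⠀⠀⠀⠀⠀⠀⠀⠀⠀⠀⠿
⠀⠀⠀⠀⠀⠂⠒⠒⠂⠒⠀⠀⠀⠿
⠀⠀⠀⠀⠀⣿⠒⠒⠿⠒⠀⠀⠀⠿
⠀⠀⠀⠀⠒⠒⠿⣾⠂⠒⠀⠀⠀⠿
⠀⠀⠀⠀⠒⠒⠴⣿⠿⠒⠀⠀⠀⠿
⠀⠀⠀⠀⠒⠒⠒⣿⠂⣿⠀⠀⠀⠿
⠀⠀⠀⠀⠂⠒⣿⠿⣿⠒⠀⠀⠀⠿
⠀⠀⠀⠀⠒⠂⠒⠒⠿⠒⠀⠀⠀⠿
⠀⠀⠀⠀⠂⣿⠒⠒⣿⠀⠀⠀⠀⠿
⠀⠀⠀⠀⠒⣿⣿⠒⠒⠀⠀⠀⠀⠿

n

⠀⠀⠀⠀⠀⠀⠀⠀⠀⠀⠀⠀⠀⠿
⠀⠀⠀⠀⠀⠀⠀⠀⠀⠀⠀⠀⠀⠿
⠀⠀⠀⠀⠀⠀⠀⠀⠀⠀⠀⠀⠀⠿
⠀⠀⠀⠀⠀⠀⠀⠀⠀⠀⠀⠀⠀⠿
⠀⠀⠀⠀⠀⠀⠀⠀⠀⠀⠀⠀⠀⠿
⠀⠀⠀⠀⠀⠒⣿⠴⣿⠂⠀⠀⠀⠿
⠀⠀⠀⠀⠀⠂⠒⠒⠂⠒⠀⠀⠀⠿
⠀⠀⠀⠀⠀⣿⠒⣾⠿⠒⠀⠀⠀⠿
⠀⠀⠀⠀⠒⠒⠿⠂⠂⠒⠀⠀⠀⠿
⠀⠀⠀⠀⠒⠒⠴⣿⠿⠒⠀⠀⠀⠿
⠀⠀⠀⠀⠒⠒⠒⣿⠂⣿⠀⠀⠀⠿
⠀⠀⠀⠀⠂⠒⣿⠿⣿⠒⠀⠀⠀⠿
⠀⠀⠀⠀⠒⠂⠒⠒⠿⠒⠀⠀⠀⠿
⠀⠀⠀⠀⠂⣿⠒⠒⣿⠀⠀⠀⠀⠿

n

⠀⠀⠀⠀⠀⠀⠀⠀⠀⠀⠀⠀⠀⠿
⠀⠀⠀⠀⠀⠀⠀⠀⠀⠀⠀⠀⠀⠿
⠀⠀⠀⠀⠀⠀⠀⠀⠀⠀⠀⠀⠀⠿
⠀⠀⠀⠀⠀⠀⠀⠀⠀⠀⠀⠀⠀⠿
⠀⠀⠀⠀⠀⠀⠀⠀⠀⠀⠀⠀⠀⠿
⠀⠀⠀⠀⠀⠒⣿⣿⠂⣿⠀⠀⠀⠿
⠀⠀⠀⠀⠀⠒⣿⠴⣿⠂⠀⠀⠀⠿
⠀⠀⠀⠀⠀⠂⠒⣾⠂⠒⠀⠀⠀⠿
⠀⠀⠀⠀⠀⣿⠒⠒⠿⠒⠀⠀⠀⠿
⠀⠀⠀⠀⠒⠒⠿⠂⠂⠒⠀⠀⠀⠿
⠀⠀⠀⠀⠒⠒⠴⣿⠿⠒⠀⠀⠀⠿
⠀⠀⠀⠀⠒⠒⠒⣿⠂⣿⠀⠀⠀⠿
⠀⠀⠀⠀⠂⠒⣿⠿⣿⠒⠀⠀⠀⠿
⠀⠀⠀⠀⠒⠂⠒⠒⠿⠒⠀⠀⠀⠿

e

⠀⠀⠀⠀⠀⠀⠀⠀⠀⠀⠀⠀⠿⠿
⠀⠀⠀⠀⠀⠀⠀⠀⠀⠀⠀⠀⠿⠿
⠀⠀⠀⠀⠀⠀⠀⠀⠀⠀⠀⠀⠿⠿
⠀⠀⠀⠀⠀⠀⠀⠀⠀⠀⠀⠀⠿⠿
⠀⠀⠀⠀⠀⠀⠀⠀⠀⠀⠀⠀⠿⠿
⠀⠀⠀⠀⠒⣿⣿⠂⣿⠒⠀⠀⠿⠿
⠀⠀⠀⠀⠒⣿⠴⣿⠂⠒⠀⠀⠿⠿
⠀⠀⠀⠀⠂⠒⠒⣾⠒⠿⠀⠀⠿⠿
⠀⠀⠀⠀⣿⠒⠒⠿⠒⠒⠀⠀⠿⠿
⠀⠀⠀⠒⠒⠿⠂⠂⠒⠒⠀⠀⠿⠿
⠀⠀⠀⠒⠒⠴⣿⠿⠒⠀⠀⠀⠿⠿
⠀⠀⠀⠒⠒⠒⣿⠂⣿⠀⠀⠀⠿⠿
⠀⠀⠀⠂⠒⣿⠿⣿⠒⠀⠀⠀⠿⠿
⠀⠀⠀⠒⠂⠒⠒⠿⠒⠀⠀⠀⠿⠿

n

⠀⠀⠀⠀⠀⠀⠀⠀⠀⠀⠀⠀⠿⠿
⠀⠀⠀⠀⠀⠀⠀⠀⠀⠀⠀⠀⠿⠿
⠀⠀⠀⠀⠀⠀⠀⠀⠀⠀⠀⠀⠿⠿
⠀⠀⠀⠀⠀⠀⠀⠀⠀⠀⠀⠀⠿⠿
⠀⠀⠀⠀⠀⠀⠀⠀⠀⠀⠀⠀⠿⠿
⠀⠀⠀⠀⠀⠒⣿⣿⣿⠂⠀⠀⠿⠿
⠀⠀⠀⠀⠒⣿⣿⠂⣿⠒⠀⠀⠿⠿
⠀⠀⠀⠀⠒⣿⠴⣾⠂⠒⠀⠀⠿⠿
⠀⠀⠀⠀⠂⠒⠒⠂⠒⠿⠀⠀⠿⠿
⠀⠀⠀⠀⣿⠒⠒⠿⠒⠒⠀⠀⠿⠿
⠀⠀⠀⠒⠒⠿⠂⠂⠒⠒⠀⠀⠿⠿
⠀⠀⠀⠒⠒⠴⣿⠿⠒⠀⠀⠀⠿⠿
⠀⠀⠀⠒⠒⠒⣿⠂⣿⠀⠀⠀⠿⠿
⠀⠀⠀⠂⠒⣿⠿⣿⠒⠀⠀⠀⠿⠿

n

⠀⠀⠀⠀⠀⠀⠀⠀⠀⠀⠀⠀⠿⠿
⠀⠀⠀⠀⠀⠀⠀⠀⠀⠀⠀⠀⠿⠿
⠀⠀⠀⠀⠀⠀⠀⠀⠀⠀⠀⠀⠿⠿
⠀⠀⠀⠀⠀⠀⠀⠀⠀⠀⠀⠀⠿⠿
⠀⠀⠀⠀⠀⠀⠀⠀⠀⠀⠀⠀⠿⠿
⠀⠀⠀⠀⠀⣿⠂⣿⠒⠒⠀⠀⠿⠿
⠀⠀⠀⠀⠀⠒⣿⣿⣿⠂⠀⠀⠿⠿
⠀⠀⠀⠀⠒⣿⣿⣾⣿⠒⠀⠀⠿⠿
⠀⠀⠀⠀⠒⣿⠴⣿⠂⠒⠀⠀⠿⠿
⠀⠀⠀⠀⠂⠒⠒⠂⠒⠿⠀⠀⠿⠿
⠀⠀⠀⠀⣿⠒⠒⠿⠒⠒⠀⠀⠿⠿
⠀⠀⠀⠒⠒⠿⠂⠂⠒⠒⠀⠀⠿⠿
⠀⠀⠀⠒⠒⠴⣿⠿⠒⠀⠀⠀⠿⠿
⠀⠀⠀⠒⠒⠒⣿⠂⣿⠀⠀⠀⠿⠿

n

⠀⠀⠀⠀⠀⠀⠀⠀⠀⠀⠀⠀⠿⠿
⠀⠀⠀⠀⠀⠀⠀⠀⠀⠀⠀⠀⠿⠿
⠀⠀⠀⠀⠀⠀⠀⠀⠀⠀⠀⠀⠿⠿
⠀⠀⠀⠀⠀⠀⠀⠀⠀⠀⠀⠀⠿⠿
⠀⠀⠀⠀⠀⠀⠀⠀⠀⠀⠀⠀⠿⠿
⠀⠀⠀⠀⠀⠒⠴⠿⠒⠂⠀⠀⠿⠿
⠀⠀⠀⠀⠀⣿⠂⣿⠒⠒⠀⠀⠿⠿
⠀⠀⠀⠀⠀⠒⣿⣾⣿⠂⠀⠀⠿⠿
⠀⠀⠀⠀⠒⣿⣿⠂⣿⠒⠀⠀⠿⠿
⠀⠀⠀⠀⠒⣿⠴⣿⠂⠒⠀⠀⠿⠿
⠀⠀⠀⠀⠂⠒⠒⠂⠒⠿⠀⠀⠿⠿
⠀⠀⠀⠀⣿⠒⠒⠿⠒⠒⠀⠀⠿⠿
⠀⠀⠀⠒⠒⠿⠂⠂⠒⠒⠀⠀⠿⠿
⠀⠀⠀⠒⠒⠴⣿⠿⠒⠀⠀⠀⠿⠿

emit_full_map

⠀⠀⠒⠴⠿⠒⠂
⠀⠀⣿⠂⣿⠒⠒
⠀⠀⠒⣿⣾⣿⠂
⠀⠒⣿⣿⠂⣿⠒
⠀⠒⣿⠴⣿⠂⠒
⠀⠂⠒⠒⠂⠒⠿
⠀⣿⠒⠒⠿⠒⠒
⠒⠒⠿⠂⠂⠒⠒
⠒⠒⠴⣿⠿⠒⠀
⠒⠒⠒⣿⠂⣿⠀
⠂⠒⣿⠿⣿⠒⠀
⠒⠂⠒⠒⠿⠒⠀
⠂⣿⠒⠒⣿⠀⠀
⠒⣿⣿⠒⠒⠀⠀
⠒⠿⠒⠂⠿⠀⠀

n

⠀⠀⠀⠀⠀⠀⠀⠀⠀⠀⠀⠀⠿⠿
⠀⠀⠀⠀⠀⠀⠀⠀⠀⠀⠀⠀⠿⠿
⠀⠀⠀⠀⠀⠀⠀⠀⠀⠀⠀⠀⠿⠿
⠀⠀⠀⠀⠀⠀⠀⠀⠀⠀⠀⠀⠿⠿
⠀⠀⠀⠀⠀⠀⠀⠀⠀⠀⠀⠀⠿⠿
⠀⠀⠀⠀⠀⣿⠂⣿⠒⣿⠀⠀⠿⠿
⠀⠀⠀⠀⠀⠒⠴⠿⠒⠂⠀⠀⠿⠿
⠀⠀⠀⠀⠀⣿⠂⣾⠒⠒⠀⠀⠿⠿
⠀⠀⠀⠀⠀⠒⣿⣿⣿⠂⠀⠀⠿⠿
⠀⠀⠀⠀⠒⣿⣿⠂⣿⠒⠀⠀⠿⠿
⠀⠀⠀⠀⠒⣿⠴⣿⠂⠒⠀⠀⠿⠿
⠀⠀⠀⠀⠂⠒⠒⠂⠒⠿⠀⠀⠿⠿
⠀⠀⠀⠀⣿⠒⠒⠿⠒⠒⠀⠀⠿⠿
⠀⠀⠀⠒⠒⠿⠂⠂⠒⠒⠀⠀⠿⠿

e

⠀⠀⠀⠀⠀⠀⠀⠀⠀⠀⠀⠿⠿⠿
⠀⠀⠀⠀⠀⠀⠀⠀⠀⠀⠀⠿⠿⠿
⠀⠀⠀⠀⠀⠀⠀⠀⠀⠀⠀⠿⠿⠿
⠀⠀⠀⠀⠀⠀⠀⠀⠀⠀⠀⠿⠿⠿
⠀⠀⠀⠀⠀⠀⠀⠀⠀⠀⠀⠿⠿⠿
⠀⠀⠀⠀⣿⠂⣿⠒⣿⠂⠀⠿⠿⠿
⠀⠀⠀⠀⠒⠴⠿⠒⠂⠂⠀⠿⠿⠿
⠀⠀⠀⠀⣿⠂⣿⣾⠒⠿⠀⠿⠿⠿
⠀⠀⠀⠀⠒⣿⣿⣿⠂⠒⠀⠿⠿⠿
⠀⠀⠀⠒⣿⣿⠂⣿⠒⠒⠀⠿⠿⠿
⠀⠀⠀⠒⣿⠴⣿⠂⠒⠀⠀⠿⠿⠿
⠀⠀⠀⠂⠒⠒⠂⠒⠿⠀⠀⠿⠿⠿
⠀⠀⠀⣿⠒⠒⠿⠒⠒⠀⠀⠿⠿⠿
⠀⠀⠒⠒⠿⠂⠂⠒⠒⠀⠀⠿⠿⠿

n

⠀⠀⠀⠀⠀⠀⠀⠀⠀⠀⠀⠿⠿⠿
⠀⠀⠀⠀⠀⠀⠀⠀⠀⠀⠀⠿⠿⠿
⠀⠀⠀⠀⠀⠀⠀⠀⠀⠀⠀⠿⠿⠿
⠀⠀⠀⠀⠀⠀⠀⠀⠀⠀⠀⠿⠿⠿
⠀⠀⠀⠀⠀⠀⠀⠀⠀⠀⠀⠿⠿⠿
⠀⠀⠀⠀⠀⠂⠒⣿⠒⠴⠀⠿⠿⠿
⠀⠀⠀⠀⣿⠂⣿⠒⣿⠂⠀⠿⠿⠿
⠀⠀⠀⠀⠒⠴⠿⣾⠂⠂⠀⠿⠿⠿
⠀⠀⠀⠀⣿⠂⣿⠒⠒⠿⠀⠿⠿⠿
⠀⠀⠀⠀⠒⣿⣿⣿⠂⠒⠀⠿⠿⠿
⠀⠀⠀⠒⣿⣿⠂⣿⠒⠒⠀⠿⠿⠿
⠀⠀⠀⠒⣿⠴⣿⠂⠒⠀⠀⠿⠿⠿
⠀⠀⠀⠂⠒⠒⠂⠒⠿⠀⠀⠿⠿⠿
⠀⠀⠀⣿⠒⠒⠿⠒⠒⠀⠀⠿⠿⠿

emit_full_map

⠀⠀⠀⠂⠒⣿⠒⠴
⠀⠀⣿⠂⣿⠒⣿⠂
⠀⠀⠒⠴⠿⣾⠂⠂
⠀⠀⣿⠂⣿⠒⠒⠿
⠀⠀⠒⣿⣿⣿⠂⠒
⠀⠒⣿⣿⠂⣿⠒⠒
⠀⠒⣿⠴⣿⠂⠒⠀
⠀⠂⠒⠒⠂⠒⠿⠀
⠀⣿⠒⠒⠿⠒⠒⠀
⠒⠒⠿⠂⠂⠒⠒⠀
⠒⠒⠴⣿⠿⠒⠀⠀
⠒⠒⠒⣿⠂⣿⠀⠀
⠂⠒⣿⠿⣿⠒⠀⠀
⠒⠂⠒⠒⠿⠒⠀⠀
⠂⣿⠒⠒⣿⠀⠀⠀
⠒⣿⣿⠒⠒⠀⠀⠀
⠒⠿⠒⠂⠿⠀⠀⠀
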